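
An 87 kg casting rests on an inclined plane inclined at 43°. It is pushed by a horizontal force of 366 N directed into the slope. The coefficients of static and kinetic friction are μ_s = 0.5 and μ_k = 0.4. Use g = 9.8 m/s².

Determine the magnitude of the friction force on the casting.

Normal direction: N = m g cos θ + P sin θ = 873.2 N.
Along the incline, the net driving force (taking up-slope positive) is P cos θ − m g sin θ = 267.7 − 581.5 = -313.8 N, so equilibrium requires friction f = 313.8 N (up-slope).
The limit of static friction is μ_s N = 436.6 N.
Since 313.8 N is within the 436.6 N limit, the casting stays put and friction is exactly 314 N.

f ≈ 314 N (up the incline)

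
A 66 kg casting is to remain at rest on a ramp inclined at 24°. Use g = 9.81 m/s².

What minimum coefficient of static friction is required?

At the slip threshold m g sin θ = μ_s m g cos θ, so μ_s,min = tan θ.
μ_s,min = tan 24° = 0.445.

μ_s,min ≈ 0.445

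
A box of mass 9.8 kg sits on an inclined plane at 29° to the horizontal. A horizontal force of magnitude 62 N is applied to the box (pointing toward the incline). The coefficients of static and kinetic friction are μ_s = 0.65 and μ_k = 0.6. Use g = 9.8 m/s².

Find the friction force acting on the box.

Resolve perpendicular to the incline: N = m g cos θ + P sin θ = 9.8×9.8×cos 29° + 62×sin 29° = 114.1 N.
Parallel to the incline: P cos θ − m g sin θ = 54.23 − 46.56 = 7.665 N; the friction needed to balance this is 7.665 N acting down the slope.
The limit of static friction is μ_s N = 74.14 N.
Since 7.665 N is within the 74.14 N limit, the box stays put and friction is exactly 7.67 N.

f ≈ 7.67 N (down the incline)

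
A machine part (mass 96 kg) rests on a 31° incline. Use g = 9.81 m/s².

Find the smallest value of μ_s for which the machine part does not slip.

μ_s,min ≈ 0.601

At the slip threshold m g sin θ = μ_s m g cos θ, so μ_s,min = tan θ.
μ_s,min = tan 31° = 0.601.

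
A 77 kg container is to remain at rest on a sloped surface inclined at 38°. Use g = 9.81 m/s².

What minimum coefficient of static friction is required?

μ_s,min ≈ 0.781

At the slip threshold m g sin θ = μ_s m g cos θ, so μ_s,min = tan θ.
μ_s,min = tan 38° = 0.781.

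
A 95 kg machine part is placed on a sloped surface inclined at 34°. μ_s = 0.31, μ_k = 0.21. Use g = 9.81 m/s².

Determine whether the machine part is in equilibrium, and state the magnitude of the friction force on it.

f ≈ 162 N

N = m g cos θ = 773 N.
Down-slope weight component: m g sin θ = 521 N.
μ_s N = 240 N.
521 > 240 N, so it slides; kinetic friction f = μ_k N = 0.21×773 = 162 N.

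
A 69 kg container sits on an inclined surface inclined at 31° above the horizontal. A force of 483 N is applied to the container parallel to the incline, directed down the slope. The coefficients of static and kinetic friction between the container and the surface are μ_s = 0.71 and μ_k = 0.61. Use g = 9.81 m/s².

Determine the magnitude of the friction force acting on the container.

f ≈ 354 N (up the incline)

The normal reaction is N = m g cos θ = 580.2 N.
The friction needed for equilibrium is m g sin θ + P = 348.6 + 483 = 831.6 N, measured positive up-slope.
The static-friction ceiling is μ_s N = 0.71 × 580.2 = 411.9 N.
Since |831.6| > 411.9 N, static friction cannot hold it; the container slides down the incline and kinetic friction applies: f = μ_k N = 0.61 × 580.2 = 354 N.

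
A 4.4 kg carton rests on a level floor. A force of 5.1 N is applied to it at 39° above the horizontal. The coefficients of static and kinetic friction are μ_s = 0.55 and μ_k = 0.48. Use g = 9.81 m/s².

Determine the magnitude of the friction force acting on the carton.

Vertical equilibrium gives N = m g − P sin α = 39.95 N.
For equilibrium, f = P cos α = 5.1×cos 39° = 3.963 N.
The static-friction limit is μ_s N = 21.97 N.
3.963 ≤ 21.97 N → static; friction equals the required 3.96 N.

f ≈ 3.96 N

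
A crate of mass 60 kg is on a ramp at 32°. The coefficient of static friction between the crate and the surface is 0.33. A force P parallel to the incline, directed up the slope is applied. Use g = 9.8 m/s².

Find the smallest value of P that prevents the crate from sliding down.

The crate tends to slide down (tan θ > μ_s), so at the point of impending slip friction acts up-slope at its limit: f = μ_s N.
P is parallel to the surface, so N = m g cos θ = 499 N.
Along the incline: P + μ_s N = m g sin θ, so P = 312 − 0.33×499 = 147 N.

P_min ≈ 147 N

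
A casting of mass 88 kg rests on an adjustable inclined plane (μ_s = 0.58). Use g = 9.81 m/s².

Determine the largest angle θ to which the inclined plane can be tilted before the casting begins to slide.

At the slip threshold, m g sin θ = μ_s · m g cos θ, so tan θ = μ_s.
θ_max = arctan(0.58) = 30.1°.

θ_max ≈ 30.1°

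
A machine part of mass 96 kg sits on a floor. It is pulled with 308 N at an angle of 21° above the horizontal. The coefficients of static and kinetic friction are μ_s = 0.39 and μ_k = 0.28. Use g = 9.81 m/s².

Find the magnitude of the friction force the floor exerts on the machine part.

f ≈ 288 N

Vertical equilibrium gives N = m g − P sin α = 831.4 N.
For equilibrium, f = P cos α = 308×cos 21° = 287.5 N.
μ_s N = 0.39 × 831.4 = 324.2 N.
287.5 ≤ 324.2 N → static; friction equals the required 288 N.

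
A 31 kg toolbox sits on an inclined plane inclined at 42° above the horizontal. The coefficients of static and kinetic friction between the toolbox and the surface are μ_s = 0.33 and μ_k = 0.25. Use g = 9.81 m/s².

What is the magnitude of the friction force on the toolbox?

f ≈ 56.5 N (up the incline)

Perpendicular to the surface, N = m g cos θ = 31·9.81·cos 42° = 226 N.
Along the slope the weight component is m g sin θ = 203.5 N; friction must supply exactly this, acting up-slope.
Maximum static friction available: μ_s N = 0.33 × 226 = 74.58 N.
|203.5| exceeds 74.58 N, so the toolbox slips down-slope; friction is kinetic, f = μ_k N = 0.25×226 = 56.5 N.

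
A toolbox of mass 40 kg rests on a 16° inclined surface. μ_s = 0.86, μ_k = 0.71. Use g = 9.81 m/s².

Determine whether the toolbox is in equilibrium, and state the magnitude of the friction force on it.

N = m g cos θ = 377 N.
Down-slope weight component: m g sin θ = 108 N.
μ_s N = 324 N.
108 ≤ 324 N, so it stays put; friction = 108 N.

f ≈ 108 N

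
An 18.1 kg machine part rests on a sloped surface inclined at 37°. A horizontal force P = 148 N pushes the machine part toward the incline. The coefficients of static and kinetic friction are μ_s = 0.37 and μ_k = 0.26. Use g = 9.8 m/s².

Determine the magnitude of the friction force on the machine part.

f ≈ 11.4 N (down the incline)

Normal direction: N = m g cos θ + P sin θ = 230.7 N.
Parallel to the incline: P cos θ − m g sin θ = 118.2 − 106.7 = 11.45 N; the friction needed to balance this is 11.45 N acting down the slope.
The limit of static friction is μ_s N = 85.37 N.
|f_req| = 11.45 ≤ 85.37 N → the machine part is in equilibrium; friction equals the required value.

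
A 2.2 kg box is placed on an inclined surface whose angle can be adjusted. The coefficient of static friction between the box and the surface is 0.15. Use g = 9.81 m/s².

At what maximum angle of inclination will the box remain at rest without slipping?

At the slip threshold, m g sin θ = μ_s · m g cos θ, so tan θ = μ_s.
θ_max = arctan(0.15) = 8.53°.

θ_max ≈ 8.53°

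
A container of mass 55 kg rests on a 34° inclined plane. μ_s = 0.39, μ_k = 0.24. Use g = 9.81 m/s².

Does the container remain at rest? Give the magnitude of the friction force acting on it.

N = m g cos θ = 447 N.
Down-slope weight component: m g sin θ = 302 N.
μ_s N = 174 N.
302 > 174 N, so it slides; kinetic friction f = μ_k N = 0.24×447 = 107 N.

f ≈ 107 N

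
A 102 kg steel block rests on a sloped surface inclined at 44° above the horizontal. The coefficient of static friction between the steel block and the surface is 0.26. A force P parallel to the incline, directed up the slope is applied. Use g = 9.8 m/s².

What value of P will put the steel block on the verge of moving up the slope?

At impending motion up the slope, friction acts down-slope at its limit: f = μ_s N.
P is parallel to the surface, so N = m g cos θ = 719 N.
Along the incline: P = m g sin θ + μ_s N = 694 + 0.26×719 = 881 N.

P ≈ 881 N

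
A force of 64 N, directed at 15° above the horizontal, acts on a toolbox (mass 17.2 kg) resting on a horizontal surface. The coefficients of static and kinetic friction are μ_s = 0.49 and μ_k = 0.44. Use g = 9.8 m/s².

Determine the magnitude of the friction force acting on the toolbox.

N = m g − P sin α = 168.6 − 64×sin 15° = 152 N.
Horizontally, friction must balance P cos α = 61.82 N.
μ_s N = 0.49 × 152 = 74.48 N.
61.82 ≤ 74.48 N → static; friction equals the required 61.8 N.

f ≈ 61.8 N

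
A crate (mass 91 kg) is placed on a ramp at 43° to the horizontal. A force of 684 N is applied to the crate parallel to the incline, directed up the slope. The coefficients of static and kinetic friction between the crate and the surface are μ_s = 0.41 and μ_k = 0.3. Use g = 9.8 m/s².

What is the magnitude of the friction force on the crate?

The normal reaction is N = m g cos θ = 652.2 N.
Parallel to the incline, ΣF = 0 gives f = m g sin θ − P = 608.2 − 684 = -75.79 N (up-slope positive).
Maximum static friction available: μ_s N = 0.41 × 652.2 = 267.4 N.
Since |-75.79| ≤ 267.4 N, static friction is sufficient; f equals the required value, not μ_s N.

f ≈ 75.8 N (down the incline)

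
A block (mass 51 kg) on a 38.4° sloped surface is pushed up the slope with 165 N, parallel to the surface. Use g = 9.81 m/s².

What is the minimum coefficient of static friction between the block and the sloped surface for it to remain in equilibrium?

μ_s,min ≈ 0.372

N = m g cos θ = 392.1 N.
Friction must make up the shortfall along the incline: f = m g sin θ − P = 310.8 − 165 = 145.8 N.
At the threshold f = μ_s N, so μ_s,min = 145.8/392.1 = 0.372.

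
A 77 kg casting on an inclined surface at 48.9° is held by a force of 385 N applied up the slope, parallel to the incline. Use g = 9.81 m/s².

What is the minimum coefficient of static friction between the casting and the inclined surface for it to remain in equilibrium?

N = m g cos θ = 496.6 N.
Friction must make up the shortfall along the incline: f = m g sin θ − P = 569.2 − 385 = 184.2 N.
At the threshold f = μ_s N, so μ_s,min = 184.2/496.6 = 0.371.

μ_s,min ≈ 0.371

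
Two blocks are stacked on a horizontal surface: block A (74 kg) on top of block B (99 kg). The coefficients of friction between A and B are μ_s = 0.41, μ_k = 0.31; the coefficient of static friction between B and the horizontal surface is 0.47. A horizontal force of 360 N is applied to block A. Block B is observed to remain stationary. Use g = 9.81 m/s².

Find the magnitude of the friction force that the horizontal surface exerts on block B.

The normal force B exerts on A is simply A's weight, N₁ = 725.9 N.
Maximum static friction on A from B: μ_s N₁ = 0.41×725.9 = 297.6 N.
P = 360 N exceeds that limit, so A slips over B and the interface friction becomes kinetic: f₁ = μ_k N₁ = 0.31×725.9 = 225 N.
By Newton's third law B feels 225 N forward from A. With B stationary, the floor's static friction on B balances it: f₂ = 225 N (well within μ_s(m_A+m_B)g = 797.7 N).

f ≈ 225 N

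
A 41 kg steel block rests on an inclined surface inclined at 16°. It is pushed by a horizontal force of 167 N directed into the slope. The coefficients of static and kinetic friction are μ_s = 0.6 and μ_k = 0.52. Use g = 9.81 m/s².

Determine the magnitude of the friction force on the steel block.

Normal direction: N = m g cos θ + P sin θ = 432.7 N.
Along the incline, the net driving force (taking up-slope positive) is P cos θ − m g sin θ = 160.5 − 110.9 = 49.67 N, so equilibrium requires friction f = -49.67 N (down-slope).
Maximum static friction: μ_s N = 0.6 × 432.7 = 259.6 N.
|f_req| = 49.67 ≤ 259.6 N → the steel block is in equilibrium; friction equals the required value.

f ≈ 49.7 N (down the incline)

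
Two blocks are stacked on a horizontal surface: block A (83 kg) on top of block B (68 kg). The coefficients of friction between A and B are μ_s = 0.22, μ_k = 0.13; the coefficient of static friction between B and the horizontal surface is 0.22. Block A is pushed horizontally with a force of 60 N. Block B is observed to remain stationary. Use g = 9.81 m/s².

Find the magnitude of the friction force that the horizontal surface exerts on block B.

The normal force B exerts on A is simply A's weight, N₁ = 814.2 N.
Maximum static friction on A from B: μ_s N₁ = 0.22×814.2 = 179.1 N.
Since P = 60 N ≤ 179.1 N, A does not slip on B; friction on A equals P = 60 N.
By Newton's third law B feels 60 N forward from A. With B stationary, the floor's static friction on B balances it: f₂ = 60 N (well within μ_s(m_A+m_B)g = 325.9 N).

f ≈ 60 N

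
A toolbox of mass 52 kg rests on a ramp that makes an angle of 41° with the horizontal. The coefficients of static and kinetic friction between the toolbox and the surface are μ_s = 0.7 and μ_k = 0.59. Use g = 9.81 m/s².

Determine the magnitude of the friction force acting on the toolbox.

Perpendicular to the surface, N = m g cos θ = 52·9.81·cos 41° = 385 N.
Along the slope the weight component is m g sin θ = 334.7 N; friction must supply exactly this, acting up-slope.
Static friction can supply at most μ_s N = 269.5 N.
|334.7| exceeds 269.5 N, so the toolbox slips down-slope; friction is kinetic, f = μ_k N = 0.59×385 = 227 N.

f ≈ 227 N (up the incline)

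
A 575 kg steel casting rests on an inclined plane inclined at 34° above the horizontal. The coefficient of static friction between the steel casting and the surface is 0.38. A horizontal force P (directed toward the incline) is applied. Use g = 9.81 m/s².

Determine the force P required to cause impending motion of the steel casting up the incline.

P ≈ 8000 N

At impending motion up the slope, friction acts down-slope at its limit: f = μ_s N.
Perpendicular to the incline: N = m g cos θ + P sin θ.
Along the incline: P cos θ = m g sin θ + μ_s N = m g sin θ + μ_s (m g cos θ + P sin θ).
Solving, P (cos θ − μ_s sin θ) = m g (sin θ + μ_s cos θ), so P = 575×9.81×(sin 34° + 0.38 cos 34°)/(cos 34° − 0.38 sin 34°) = 5640×0.8742/0.6165 = 8000 N.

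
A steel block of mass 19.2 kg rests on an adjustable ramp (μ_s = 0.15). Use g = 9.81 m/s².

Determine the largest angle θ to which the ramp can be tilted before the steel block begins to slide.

At the slip threshold, m g sin θ = μ_s · m g cos θ, so tan θ = μ_s.
θ_max = arctan(0.15) = 8.53°.

θ_max ≈ 8.53°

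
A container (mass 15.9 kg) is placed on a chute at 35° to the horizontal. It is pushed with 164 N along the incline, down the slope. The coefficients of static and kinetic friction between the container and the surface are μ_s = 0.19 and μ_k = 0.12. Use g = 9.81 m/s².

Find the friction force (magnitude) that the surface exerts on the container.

Perpendicular to the surface, N = m g cos θ = 15.9·9.81·cos 35° = 127.8 N.
Parallel to the incline, ΣF = 0 gives f = m g sin θ + P = 89.47 + 164 = 253.5 N (up-slope positive).
Static friction can supply at most μ_s N = 24.28 N.
|253.5| exceeds 24.28 N, so the container slips down-slope; friction is kinetic, f = μ_k N = 0.12×127.8 = 15.3 N.

f ≈ 15.3 N (up the incline)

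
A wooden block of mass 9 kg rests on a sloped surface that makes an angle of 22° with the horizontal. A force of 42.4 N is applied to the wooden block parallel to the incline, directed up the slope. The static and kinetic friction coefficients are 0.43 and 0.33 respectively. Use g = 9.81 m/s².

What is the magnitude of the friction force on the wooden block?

The normal reaction is N = m g cos θ = 81.86 N.
For equilibrium along the incline the friction force must supply f = m g sin θ − P = 33.07 − 42.4 = -9.326 N (positive meaning up-slope).
Maximum static friction available: μ_s N = 0.43 × 81.86 = 35.2 N.
Since |-9.326| ≤ 35.2 N, static friction is sufficient; f equals the required value, not μ_s N.

f ≈ 9.33 N (down the incline)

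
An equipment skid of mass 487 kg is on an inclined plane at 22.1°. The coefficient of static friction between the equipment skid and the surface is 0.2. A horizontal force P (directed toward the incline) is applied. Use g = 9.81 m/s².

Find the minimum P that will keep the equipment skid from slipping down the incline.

P_min ≈ 910 N

The equipment skid tends to slide down (tan θ > μ_s), so at the point of impending slip friction acts up-slope at its limit: f = μ_s N.
Perpendicular to the incline: N = m g cos θ + P sin θ.
Along the incline: P cos θ + μ_s N = m g sin θ, i.e. P cos θ + μ_s (m g cos θ + P sin θ) = m g sin θ.
Solving, P (cos θ + μ_s sin θ) = m g (sin θ − μ_s cos θ), so P = 4780×0.1909/1.002 = 910 N.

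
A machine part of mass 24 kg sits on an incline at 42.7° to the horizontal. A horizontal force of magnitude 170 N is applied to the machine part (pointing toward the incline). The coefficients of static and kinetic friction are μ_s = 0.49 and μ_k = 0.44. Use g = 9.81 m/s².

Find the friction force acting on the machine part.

Normal direction: N = m g cos θ + P sin θ = 288.3 N.
Along the incline, the net driving force (taking up-slope positive) is P cos θ − m g sin θ = 124.9 − 159.7 = -34.73 N, so equilibrium requires friction f = 34.73 N (up-slope).
The limit of static friction is μ_s N = 141.3 N.
|f_req| = 34.73 ≤ 141.3 N → the machine part is in equilibrium; friction equals the required value.

f ≈ 34.7 N (up the incline)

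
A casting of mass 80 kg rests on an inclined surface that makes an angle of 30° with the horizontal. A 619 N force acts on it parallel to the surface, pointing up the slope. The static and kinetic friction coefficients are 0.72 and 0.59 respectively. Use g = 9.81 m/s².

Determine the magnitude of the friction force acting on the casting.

f ≈ 227 N (down the incline)

Normal force: N = m g cos θ = 80 × 9.81 × cos 30° = 679.7 N.
Parallel to the incline, ΣF = 0 gives f = m g sin θ − P = 392.4 − 619 = -226.6 N (up-slope positive).
Static friction can supply at most μ_s N = 489.4 N.
Since |-226.6| ≤ 489.4 N, the casting remains in static equilibrium and friction takes exactly the required value.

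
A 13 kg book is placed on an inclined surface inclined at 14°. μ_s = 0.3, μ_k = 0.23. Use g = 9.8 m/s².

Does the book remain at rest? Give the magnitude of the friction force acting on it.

f ≈ 30.8 N

N = m g cos θ = 124 N.
Down-slope weight component: m g sin θ = 30.8 N.
μ_s N = 37.1 N.
30.8 ≤ 37.1 N, so it stays put; friction = 30.8 N.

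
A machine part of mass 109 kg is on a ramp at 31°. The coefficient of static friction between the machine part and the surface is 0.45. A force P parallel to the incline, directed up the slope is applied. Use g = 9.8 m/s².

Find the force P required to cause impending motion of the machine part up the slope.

P ≈ 962 N

At impending motion up the slope, friction acts down-slope at its limit: f = μ_s N.
P is parallel to the surface, so N = m g cos θ = 916 N.
Along the incline: P = m g sin θ + μ_s N = 550 + 0.45×916 = 962 N.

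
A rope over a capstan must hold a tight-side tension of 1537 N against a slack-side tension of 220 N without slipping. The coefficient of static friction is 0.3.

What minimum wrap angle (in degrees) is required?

T₂/T₁ = e^{μβ} → β = ln(T₂/T₁)/μ.
β = ln(1537/220)/0.3 = 1.944/0.3 = 6.48 rad.
In degrees: β = 6.48 × 180/π = 371°.

β_min ≈ 371°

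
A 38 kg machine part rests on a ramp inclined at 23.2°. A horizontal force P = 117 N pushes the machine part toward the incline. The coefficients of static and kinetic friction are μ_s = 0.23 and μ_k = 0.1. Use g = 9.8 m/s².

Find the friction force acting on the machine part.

f ≈ 39.2 N (up the incline)

The horizontal push has a component P sin θ into the surface, so N = m g cos θ + P sin θ = 342.3 + 46.09 = 388.4 N.
Along the incline, the net driving force (taking up-slope positive) is P cos θ − m g sin θ = 107.5 − 146.7 = -39.17 N, so equilibrium requires friction f = 39.17 N (up-slope).
The limit of static friction is μ_s N = 89.33 N.
Since 39.17 N is within the 89.33 N limit, the machine part stays put and friction is exactly 39.2 N.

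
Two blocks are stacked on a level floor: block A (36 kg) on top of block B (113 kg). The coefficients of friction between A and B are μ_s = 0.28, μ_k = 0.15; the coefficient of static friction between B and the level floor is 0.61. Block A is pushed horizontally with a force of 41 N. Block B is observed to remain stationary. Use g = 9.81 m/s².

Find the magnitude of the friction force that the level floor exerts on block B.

Normal force at the A–B interface: N₁ = m_A g = 353.2 N.
So the A–B interface can sustain at most μ_s N₁ = 98.88 N of static friction.
Since P = 41 N ≤ 98.88 N, A does not slip on B; friction on A equals P = 41 N.
By Newton's third law B feels 41 N forward from A. With B stationary, the floor's static friction on B balances it: f₂ = 41 N (well within μ_s(m_A+m_B)g = 891.6 N).

f ≈ 41 N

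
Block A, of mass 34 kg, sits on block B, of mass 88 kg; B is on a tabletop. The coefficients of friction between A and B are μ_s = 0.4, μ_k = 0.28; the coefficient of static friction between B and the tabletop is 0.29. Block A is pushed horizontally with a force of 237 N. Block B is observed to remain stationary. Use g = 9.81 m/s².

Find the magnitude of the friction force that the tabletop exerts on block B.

Between the blocks, N₁ = m_A g = 333.5 N.
Maximum static friction on A from B: μ_s N₁ = 0.4×333.5 = 133.4 N.
P = 237 N exceeds that limit, so A slips over B and the interface friction becomes kinetic: f₁ = μ_k N₁ = 0.28×333.5 = 93.4 N.
By Newton's third law B feels 93.4 N forward from A. With B stationary, the floor's static friction on B balances it: f₂ = 93.4 N (well within μ_s(m_A+m_B)g = 347.1 N).

f ≈ 93.4 N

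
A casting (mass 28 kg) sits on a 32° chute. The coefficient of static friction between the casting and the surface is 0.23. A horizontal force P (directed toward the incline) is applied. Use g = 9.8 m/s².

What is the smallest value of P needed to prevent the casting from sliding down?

The casting tends to slide down (tan θ > μ_s), so at the point of impending slip friction acts up-slope at its limit: f = μ_s N.
Perpendicular to the incline: N = m g cos θ + P sin θ.
Along the incline: P cos θ + μ_s N = m g sin θ, i.e. P cos θ + μ_s (m g cos θ + P sin θ) = m g sin θ.
Solving, P (cos θ + μ_s sin θ) = m g (sin θ − μ_s cos θ), so P = 274×0.3349/0.9699 = 94.7 N.

P_min ≈ 94.7 N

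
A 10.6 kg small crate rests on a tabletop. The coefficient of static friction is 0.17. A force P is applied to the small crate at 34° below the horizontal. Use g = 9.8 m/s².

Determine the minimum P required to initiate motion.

P ≈ 24.1 N

N = m g + P sin α (the push presses the small crate into the tabletop).
At impending slip, P cos α = μ_s N = μ_s (m g + P sin α).
Solving: P (cos α − μ_s sin α) = μ_s m g → P = 0.17×104/(cos 34° − 0.17 sin 34°) = 17.7/0.734 = 24.1 N.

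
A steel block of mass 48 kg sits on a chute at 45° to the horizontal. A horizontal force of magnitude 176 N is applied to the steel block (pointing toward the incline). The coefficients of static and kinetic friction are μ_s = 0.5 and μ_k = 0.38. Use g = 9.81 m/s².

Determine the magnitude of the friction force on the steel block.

Normal direction: N = m g cos θ + P sin θ = 457.4 N.
Along the incline, the net driving force (taking up-slope positive) is P cos θ − m g sin θ = 124.5 − 333 = -208.5 N, so equilibrium requires friction f = 208.5 N (up-slope).
The limit of static friction is μ_s N = 228.7 N.
Since 208.5 N is within the 228.7 N limit, the steel block stays put and friction is exactly 209 N.

f ≈ 209 N (up the incline)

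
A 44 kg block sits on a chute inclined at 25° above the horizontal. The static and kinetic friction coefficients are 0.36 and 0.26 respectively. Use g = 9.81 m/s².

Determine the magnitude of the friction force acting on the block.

Perpendicular to the surface, N = m g cos θ = 44·9.81·cos 25° = 391.2 N.
Along the slope the weight component is m g sin θ = 182.4 N; friction must supply exactly this, acting up-slope.
Static friction can supply at most μ_s N = 140.8 N.
|182.4| exceeds 140.8 N, so the block slips down-slope; friction is kinetic, f = μ_k N = 0.26×391.2 = 102 N.

f ≈ 102 N (up the incline)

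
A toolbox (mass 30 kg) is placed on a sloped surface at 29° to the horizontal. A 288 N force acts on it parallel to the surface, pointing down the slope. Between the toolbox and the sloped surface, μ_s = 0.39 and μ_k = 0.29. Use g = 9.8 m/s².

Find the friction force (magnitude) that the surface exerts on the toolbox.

f ≈ 74.6 N (up the incline)

Perpendicular to the surface, N = m g cos θ = 30·9.8·cos 29° = 257.1 N.
For equilibrium along the incline the friction force must supply f = m g sin θ + P = 142.5 + 288 = 430.5 N (positive meaning up-slope).
Maximum static friction available: μ_s N = 0.39 × 257.1 = 100.3 N.
Since |430.5| > 100.3 N, static friction cannot hold it; the toolbox slides down the incline and kinetic friction applies: f = μ_k N = 0.29 × 257.1 = 74.6 N.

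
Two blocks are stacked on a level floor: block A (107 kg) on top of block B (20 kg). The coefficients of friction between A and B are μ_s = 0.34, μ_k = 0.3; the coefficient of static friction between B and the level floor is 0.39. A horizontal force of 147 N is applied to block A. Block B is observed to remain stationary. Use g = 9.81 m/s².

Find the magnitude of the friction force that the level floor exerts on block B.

The normal force B exerts on A is simply A's weight, N₁ = 1050 N.
So the A–B interface can sustain at most μ_s N₁ = 356.9 N of static friction.
P = 147 N is within that limit, so A and B move together (both at rest); the A–B friction is simply f₁ = P = 147 N.
B experiences an equal 147 N forward from A (third law). B is in equilibrium, so the floor supplies f₂ = 147 N of static friction (limit μ_s(m_A+m_B)g = 485.9 N, not exceeded).

f ≈ 147 N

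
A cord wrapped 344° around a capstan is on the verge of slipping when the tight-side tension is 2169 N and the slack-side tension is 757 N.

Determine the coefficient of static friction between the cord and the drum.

μ ≈ 0.175

T₂/T₁ = e^{μβ} → μ = ln(T₂/T₁)/β.
β = 344° = 6.004 rad.
μ = ln(2169/757)/6.004 = ln(2.865)/6.004 = 0.175.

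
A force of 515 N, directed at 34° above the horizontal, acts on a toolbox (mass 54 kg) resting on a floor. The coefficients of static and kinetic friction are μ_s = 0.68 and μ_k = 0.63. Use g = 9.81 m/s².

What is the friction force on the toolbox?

The vertical component of P reduces the normal force: N = m g − P sin α = 529.7 − 288 = 241.8 N.
For equilibrium, f = P cos α = 515×cos 34° = 427 N.
μ_s N = 0.68 × 241.8 = 164.4 N.
The required friction exceeds μ_s N, so the toolbox moves and f = μ_k N = 152 N.

f ≈ 152 N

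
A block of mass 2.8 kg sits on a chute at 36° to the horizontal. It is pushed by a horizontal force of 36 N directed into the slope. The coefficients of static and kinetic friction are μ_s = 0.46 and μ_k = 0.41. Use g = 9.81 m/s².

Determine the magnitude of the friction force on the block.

The horizontal push has a component P sin θ into the surface, so N = m g cos θ + P sin θ = 22.22 + 21.16 = 43.38 N.
Along the incline, the net driving force (taking up-slope positive) is P cos θ − m g sin θ = 29.12 − 16.15 = 12.98 N, so equilibrium requires friction f = -12.98 N (down-slope).
Maximum static friction: μ_s N = 0.46 × 43.38 = 19.96 N.
Since 12.98 N is within the 19.96 N limit, the block stays put and friction is exactly 13 N.

f ≈ 13 N (down the incline)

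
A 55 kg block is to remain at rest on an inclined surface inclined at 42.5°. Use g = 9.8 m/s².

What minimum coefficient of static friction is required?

At the slip threshold m g sin θ = μ_s m g cos θ, so μ_s,min = tan θ.
μ_s,min = tan 42.5° = 0.916.

μ_s,min ≈ 0.916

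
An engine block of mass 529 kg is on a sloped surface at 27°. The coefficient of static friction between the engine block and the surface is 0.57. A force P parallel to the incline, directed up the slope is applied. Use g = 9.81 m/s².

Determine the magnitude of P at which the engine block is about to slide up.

At impending motion up the slope, friction acts down-slope at its limit: f = μ_s N.
P is parallel to the surface, so N = m g cos θ = 4620 N.
Along the incline: P = m g sin θ + μ_s N = 2360 + 0.57×4620 = 4990 N.

P ≈ 4990 N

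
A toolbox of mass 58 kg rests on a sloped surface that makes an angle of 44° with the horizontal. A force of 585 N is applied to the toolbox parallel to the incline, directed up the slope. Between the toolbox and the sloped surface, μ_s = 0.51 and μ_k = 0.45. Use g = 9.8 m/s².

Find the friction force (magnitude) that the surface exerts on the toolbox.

The normal reaction is N = m g cos θ = 408.9 N.
For equilibrium along the incline the friction force must supply f = m g sin θ − P = 394.8 − 585 = -190.2 N (positive meaning up-slope).
Maximum static friction available: μ_s N = 0.51 × 408.9 = 208.5 N.
Since |-190.2| ≤ 208.5 N, the toolbox remains in static equilibrium and friction takes exactly the required value.

f ≈ 190 N (down the incline)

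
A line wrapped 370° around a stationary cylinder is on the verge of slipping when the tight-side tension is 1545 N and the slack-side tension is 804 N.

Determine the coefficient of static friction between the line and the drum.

μ ≈ 0.101

T₂/T₁ = e^{μβ} → μ = ln(T₂/T₁)/β.
β = 370° = 6.458 rad.
μ = ln(1545/804)/6.458 = ln(1.922)/6.458 = 0.101.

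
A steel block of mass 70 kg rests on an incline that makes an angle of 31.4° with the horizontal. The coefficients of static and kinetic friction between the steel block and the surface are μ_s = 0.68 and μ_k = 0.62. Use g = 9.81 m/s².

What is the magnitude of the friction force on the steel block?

f ≈ 358 N (up the incline)

Normal force: N = m g cos θ = 70 × 9.81 × cos 31.4° = 586.1 N.
For equilibrium along the incline, friction must balance the weight component: f = m g sin θ = 357.8 N up the slope.
Static friction can supply at most μ_s N = 398.6 N.
Since |357.8| ≤ 398.6 N, no slip — friction simply equals what equilibrium demands.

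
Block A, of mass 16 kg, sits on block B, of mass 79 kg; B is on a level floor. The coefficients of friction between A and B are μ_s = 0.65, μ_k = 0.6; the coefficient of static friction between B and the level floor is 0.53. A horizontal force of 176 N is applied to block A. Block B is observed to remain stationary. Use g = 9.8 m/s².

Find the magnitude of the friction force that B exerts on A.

f ≈ 94.1 N

Normal force at the A–B interface: N₁ = m_A g = 156.8 N.
So the A–B interface can sustain at most μ_s N₁ = 101.9 N of static friction.
P = 176 N exceeds that limit, so A slips over B and the interface friction becomes kinetic: f₁ = μ_k N₁ = 0.6×156.8 = 94.1 N.
B experiences an equal 94.1 N forward from A (third law). B is in equilibrium, so the floor supplies f₂ = 94.1 N of static friction (limit μ_s(m_A+m_B)g = 493.4 N, not exceeded).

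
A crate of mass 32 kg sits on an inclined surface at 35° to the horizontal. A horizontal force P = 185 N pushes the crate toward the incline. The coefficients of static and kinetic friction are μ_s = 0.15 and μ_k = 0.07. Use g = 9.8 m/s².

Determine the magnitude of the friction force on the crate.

f ≈ 28.3 N (up the incline)

Resolve perpendicular to the incline: N = m g cos θ + P sin θ = 32×9.8×cos 35° + 185×sin 35° = 363 N.
Along the incline, the net driving force (taking up-slope positive) is P cos θ − m g sin θ = 151.5 − 179.9 = -28.33 N, so equilibrium requires friction f = 28.33 N (up-slope).
The limit of static friction is μ_s N = 54.45 N.
Since 28.33 N is within the 54.45 N limit, the crate stays put and friction is exactly 28.3 N.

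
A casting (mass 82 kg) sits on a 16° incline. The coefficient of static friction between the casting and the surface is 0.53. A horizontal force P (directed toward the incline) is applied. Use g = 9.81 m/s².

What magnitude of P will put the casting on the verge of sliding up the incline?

P ≈ 775 N

At impending motion up the slope, friction acts down-slope at its limit: f = μ_s N.
Perpendicular to the incline: N = m g cos θ + P sin θ.
Along the incline: P cos θ = m g sin θ + μ_s N = m g sin θ + μ_s (m g cos θ + P sin θ).
Solving, P (cos θ − μ_s sin θ) = m g (sin θ + μ_s cos θ), so P = 82×9.81×(sin 16° + 0.53 cos 16°)/(cos 16° − 0.53 sin 16°) = 804×0.7851/0.8152 = 775 N.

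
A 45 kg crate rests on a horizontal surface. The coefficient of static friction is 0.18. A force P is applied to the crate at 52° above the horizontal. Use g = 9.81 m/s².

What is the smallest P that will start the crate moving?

P ≈ 105 N

N = m g − P sin α (the pull lifts the crate).
At impending slip, P cos α = μ_s N = μ_s (m g − P sin α).
Solving: P (cos α + μ_s sin α) = μ_s m g → P = 0.18×441/(cos 52° + 0.18 sin 52°) = 79.5/0.7575 = 105 N.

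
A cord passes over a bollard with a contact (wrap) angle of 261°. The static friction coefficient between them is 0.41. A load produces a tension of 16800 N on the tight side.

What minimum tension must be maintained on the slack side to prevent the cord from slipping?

T_min ≈ 2600 N

Capstan equation at impending slip: T_tight/T_slack = e^{μβ}.
β = 261° = 4.555 rad; e^{μβ} = e^{0.41×4.555} = 6.473.
T_slack = T_tight / e^{μβ} = 16800 / 6.473 = 2600 N.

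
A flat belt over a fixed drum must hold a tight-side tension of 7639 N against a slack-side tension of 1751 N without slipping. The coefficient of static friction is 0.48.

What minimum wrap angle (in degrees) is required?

β_min ≈ 176°

T₂/T₁ = e^{μβ} → β = ln(T₂/T₁)/μ.
β = ln(7639/1751)/0.48 = 1.473/0.48 = 3.069 rad.
In degrees: β = 3.069 × 180/π = 176°.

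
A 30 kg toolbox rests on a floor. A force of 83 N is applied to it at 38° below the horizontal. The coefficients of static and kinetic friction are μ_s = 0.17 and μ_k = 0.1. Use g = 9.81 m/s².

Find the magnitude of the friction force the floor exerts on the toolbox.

f ≈ 34.5 N

The vertical component of P adds to the normal force: N = m g + P sin α = 294.3 + 51.1 = 345.4 N.
The horizontal driving force is P cos α = 65.4 N, so equilibrium needs friction f = 65.4 N.
The static-friction limit is μ_s N = 58.72 N.
65.4 > 58.72 N → the toolbox slides; f = μ_k N = 0.1×345.4 = 34.5 N.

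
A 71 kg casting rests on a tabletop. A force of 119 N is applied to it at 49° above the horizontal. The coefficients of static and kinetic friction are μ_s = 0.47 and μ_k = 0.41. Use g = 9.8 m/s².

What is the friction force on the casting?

Vertical equilibrium gives N = m g − P sin α = 606 N.
The horizontal driving force is P cos α = 78.07 N, so equilibrium needs friction f = 78.07 N.
The static-friction limit is μ_s N = 284.8 N.
78.07 ≤ 284.8 N → static; friction equals the required 78.1 N.

f ≈ 78.1 N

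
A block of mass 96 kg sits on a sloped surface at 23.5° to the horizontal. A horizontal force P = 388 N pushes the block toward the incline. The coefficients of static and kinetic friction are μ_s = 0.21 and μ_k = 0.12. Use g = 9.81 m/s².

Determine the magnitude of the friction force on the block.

The horizontal push has a component P sin θ into the surface, so N = m g cos θ + P sin θ = 863.7 + 154.7 = 1018 N.
Parallel to the incline: P cos θ − m g sin θ = 355.8 − 375.5 = -19.71 N; the friction needed to balance this is 19.71 N acting up the slope.
The limit of static friction is μ_s N = 213.9 N.
Since 19.71 N is within the 213.9 N limit, the block stays put and friction is exactly 19.7 N.

f ≈ 19.7 N (up the incline)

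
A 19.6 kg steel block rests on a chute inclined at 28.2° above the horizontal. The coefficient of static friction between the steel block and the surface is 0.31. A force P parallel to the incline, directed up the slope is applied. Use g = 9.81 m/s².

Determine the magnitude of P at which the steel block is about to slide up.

At impending motion up the slope, friction acts down-slope at its limit: f = μ_s N.
P is parallel to the surface, so N = m g cos θ = 169 N.
Along the incline: P = m g sin θ + μ_s N = 90.9 + 0.31×169 = 143 N.

P ≈ 143 N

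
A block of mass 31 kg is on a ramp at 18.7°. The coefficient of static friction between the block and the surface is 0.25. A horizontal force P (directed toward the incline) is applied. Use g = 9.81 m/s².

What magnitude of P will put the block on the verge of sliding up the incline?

P ≈ 196 N

At impending motion up the slope, friction acts down-slope at its limit: f = μ_s N.
Perpendicular to the incline: N = m g cos θ + P sin θ.
Along the incline: P cos θ = m g sin θ + μ_s N = m g sin θ + μ_s (m g cos θ + P sin θ).
Solving, P (cos θ − μ_s sin θ) = m g (sin θ + μ_s cos θ), so P = 31×9.81×(sin 18.7° + 0.25 cos 18.7°)/(cos 18.7° − 0.25 sin 18.7°) = 304×0.5574/0.8671 = 196 N.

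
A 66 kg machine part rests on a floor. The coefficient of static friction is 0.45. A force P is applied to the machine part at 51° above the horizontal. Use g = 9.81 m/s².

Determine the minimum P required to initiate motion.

N = m g − P sin α (the pull lifts the machine part).
At impending slip, P cos α = μ_s N = μ_s (m g − P sin α).
Solving: P (cos α + μ_s sin α) = μ_s m g → P = 0.45×647/(cos 51° + 0.45 sin 51°) = 291/0.979 = 298 N.

P ≈ 298 N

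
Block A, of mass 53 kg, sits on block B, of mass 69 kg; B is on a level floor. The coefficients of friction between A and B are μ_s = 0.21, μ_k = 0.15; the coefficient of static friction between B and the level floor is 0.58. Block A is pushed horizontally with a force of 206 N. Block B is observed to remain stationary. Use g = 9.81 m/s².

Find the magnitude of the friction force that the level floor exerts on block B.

Normal force at the A–B interface: N₁ = m_A g = 519.9 N.
So the A–B interface can sustain at most μ_s N₁ = 109.2 N of static friction.
Since P = 206 N > 109.2 N, A slides on B; the A–B friction is kinetic: f₁ = μ_k N₁ = 0.15×519.9 = 78 N.
By Newton's third law B feels 78 N forward from A. With B stationary, the floor's static friction on B balances it: f₂ = 78 N (well within μ_s(m_A+m_B)g = 694.2 N).

f ≈ 78 N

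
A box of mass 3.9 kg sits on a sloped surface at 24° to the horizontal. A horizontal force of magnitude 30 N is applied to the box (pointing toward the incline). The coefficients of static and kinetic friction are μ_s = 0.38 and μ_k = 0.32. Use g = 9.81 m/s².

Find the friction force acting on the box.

Normal direction: N = m g cos θ + P sin θ = 47.15 N.
Parallel to the incline: P cos θ − m g sin θ = 27.41 − 15.56 = 11.85 N; the friction needed to balance this is 11.85 N acting down the slope.
The limit of static friction is μ_s N = 17.92 N.
Since 11.85 N is within the 17.92 N limit, the box stays put and friction is exactly 11.8 N.

f ≈ 11.8 N (down the incline)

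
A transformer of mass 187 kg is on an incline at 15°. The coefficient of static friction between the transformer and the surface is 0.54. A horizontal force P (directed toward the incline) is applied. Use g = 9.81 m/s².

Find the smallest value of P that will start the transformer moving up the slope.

At impending motion up the slope, friction acts down-slope at its limit: f = μ_s N.
Perpendicular to the incline: N = m g cos θ + P sin θ.
Along the incline: P cos θ = m g sin θ + μ_s N = m g sin θ + μ_s (m g cos θ + P sin θ).
Solving, P (cos θ − μ_s sin θ) = m g (sin θ + μ_s cos θ), so P = 187×9.81×(sin 15° + 0.54 cos 15°)/(cos 15° − 0.54 sin 15°) = 1830×0.7804/0.8262 = 1730 N.

P ≈ 1730 N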